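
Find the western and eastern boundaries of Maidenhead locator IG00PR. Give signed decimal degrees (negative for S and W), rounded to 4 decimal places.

Field I=8, G=6: +8·20° lon, +6·10° lat → SW at lon -20°, lat -30°.
Square 0, 0: +0·2° lon, +0·1° lat → SW at lon -20°, lat -30°.
Subsquare p=15, r=17: +15·0.0833333° lon, +17·0.0416667° lat → SW at lon -18.75°, lat -29.2917°.
Cell spans 0.0833333° lon × 0.0416667° lat.
west -18.7500, east -18.6667.

-18.7500, -18.6667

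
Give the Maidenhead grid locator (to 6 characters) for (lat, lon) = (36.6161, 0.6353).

JM06ho

Offset from 180°W / 90°S: lon 180.6353°, lat 126.6161°.
Field: lon ⌊180.6353/20⌋ = 9 → J; lat ⌊126.6161/10⌋ = 12 → M.
Square: lon ⌊0.6353/2⌋ = 0; lat ⌊6.6161/1⌋ = 6.
Subsquare: lon ⌊0.6353/0.0833333⌋ = 7 → h; lat ⌊0.6161/0.0416667⌋ = 14 → o.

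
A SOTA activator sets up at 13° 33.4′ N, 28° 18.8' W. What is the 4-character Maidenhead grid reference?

HK53

Shift to the Maidenhead origin (180°W, 90°S): lon 151.69, lat 103.56.
Field: lon ⌊151.69/20⌋ = 7 → H; lat ⌊103.56/10⌋ = 10 → K.
Square: lon ⌊11.69/2⌋ = 5; lat ⌊3.56/1⌋ = 3.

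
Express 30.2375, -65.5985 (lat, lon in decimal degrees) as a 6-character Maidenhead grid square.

FM70ef

Add 180° to longitude and 90° to latitude: 114.4015, 120.2375.
Field: 114.4015/20 → 5 → F, 120.2375/10 → 12 → M; chars FM.
Square: 14.4015/2 → 7, 0.2375/1 → 0; chars 70.
Subsquare: 0.4015/0.0833333 → 4 → e, 0.2375/0.0416667 → 5 → f; chars ef.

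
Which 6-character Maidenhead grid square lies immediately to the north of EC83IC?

EC83id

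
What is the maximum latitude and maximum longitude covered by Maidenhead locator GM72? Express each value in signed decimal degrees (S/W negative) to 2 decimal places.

33.00, -44.00

Field G=6, M=12: +6·20° lon, +12·10° lat → SW at lon -60°, lat 30°.
Square 7, 2: +7·2° lon, +2·1° lat → SW at lon -46°, lat 32°.
Cell spans 2° lon × 1° lat. NE corner is SW corner plus one full cell.
latitude 33.00, longitude -44.00.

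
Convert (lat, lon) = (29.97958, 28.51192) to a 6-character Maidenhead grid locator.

KL49gx

Offset from 180°W / 90°S: lon 208.5119°, lat 119.9796°.
Field: lon ⌊208.5119/20⌋ = 10 → K; lat ⌊119.9796/10⌋ = 11 → L.
Square: lon ⌊8.5119/2⌋ = 4; lat ⌊9.9796/1⌋ = 9.
Subsquare: lon ⌊0.5119/0.0833333⌋ = 6 → g; lat ⌊0.9796/0.0416667⌋ = 23 → x.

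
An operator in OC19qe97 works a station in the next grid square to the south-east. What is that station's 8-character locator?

OC19re06

Longitude extended square 9; +1 → 10, wraps to 0, carry into subsquare.
Longitude subsquare q = 16; +1 → 17 = r.
Latitude extended square 7; −1 → 6.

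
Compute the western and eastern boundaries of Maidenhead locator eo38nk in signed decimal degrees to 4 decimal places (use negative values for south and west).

Field E=4, O=14: +4·20° lon, +14·10° lat → SW at lon -100°, lat 50°.
Square 3, 8: +3·2° lon, +8·1° lat → SW at lon -94°, lat 58°.
Subsquare n=13, k=10: +13·0.0833333° lon, +10·0.0416667° lat → SW at lon -92.9167°, lat 58.4167°.
Cell spans 0.0833333° lon × 0.0416667° lat.
west -92.9167, east -92.8333.

-92.9167, -92.8333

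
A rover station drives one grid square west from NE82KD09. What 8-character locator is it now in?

NE82jd99

Longitude extended square 0; −1 → -1, wraps to 9, carry into subsquare.
Longitude subsquare k = 10; −1 → 9 = j.
The latitude characters are unchanged.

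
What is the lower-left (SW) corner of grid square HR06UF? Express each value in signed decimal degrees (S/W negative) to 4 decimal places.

86.2083, -38.3333

Field H=7, R=17: +7·20° lon, +17·10° lat → SW at lon -40°, lat 80°.
Square 0, 6: +0·2° lon, +6·1° lat → SW at lon -40°, lat 86°.
Subsquare u=20, f=5: +20·0.0833333° lon, +5·0.0416667° lat → SW at lon -38.3333°, lat 86.2083°.
latitude 86.2083, longitude -38.3333.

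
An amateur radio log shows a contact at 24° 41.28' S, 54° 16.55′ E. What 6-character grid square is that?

LG75dh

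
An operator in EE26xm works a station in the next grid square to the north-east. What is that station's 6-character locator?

EE36an

Longitude subsquare x = 23; +1 → 24, wraps to 0 = a, carry into square.
Longitude square 2; +1 → 3.
Latitude subsquare m = 12; +1 → 13 = n.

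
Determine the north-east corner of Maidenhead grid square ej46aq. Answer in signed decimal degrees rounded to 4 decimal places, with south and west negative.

Field E=4, J=9: +4·20° lon, +9·10° lat → SW at lon -100°, lat 0°.
Square 4, 6: +4·2° lon, +6·1° lat → SW at lon -92°, lat 6°.
Subsquare a=0, q=16: +0·0.0833333° lon, +16·0.0416667° lat → SW at lon -92°, lat 6.66667°.
Cell spans 0.0833333° lon × 0.0416667° lat. NE corner is SW corner plus one full cell.
latitude 6.7083, longitude -91.9167.

6.7083, -91.9167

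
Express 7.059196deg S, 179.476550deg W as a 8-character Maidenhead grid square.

AI02gw25

Shift to the Maidenhead origin (180°W, 90°S): lon 0.52345, lat 82.94080.
Field (20°×10°, letters A–R): 0.52345/20 → 0 → A, 82.94080/10 → 8 → I; chars AI.
Square (2°×1°, digits 0–9): 0.52345/2 → 0, 2.94080/1 → 2; chars 02.
Subsquare (5′×2.5′, letters a–x): 0.52345/0.0833333 → 6 → g, 0.94080/0.0416667 → 22 → w; chars gw.
Extended square (30″×15″, digits 0–9): 0.02345/0.00833333 → 2, 0.02414/0.00416667 → 5; chars 25.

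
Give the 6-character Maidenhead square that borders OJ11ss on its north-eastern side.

OJ11tt

Longitude subsquare s = 18; +1 → 19 = t.
Latitude subsquare s = 18; +1 → 19 = t.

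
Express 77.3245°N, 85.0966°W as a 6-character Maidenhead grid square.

EQ77kh

Shift to the Maidenhead origin (180°W, 90°S): lon 94.9034, lat 167.3245.
Field: lon ⌊94.9034/20⌋ = 4 → E; lat ⌊167.3245/10⌋ = 16 → Q.
Square: lon ⌊14.9034/2⌋ = 7; lat ⌊7.3245/1⌋ = 7.
Subsquare: lon ⌊0.9034/0.0833333⌋ = 10 → k; lat ⌊0.3245/0.0416667⌋ = 7 → h.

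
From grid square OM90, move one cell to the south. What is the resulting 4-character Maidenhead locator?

OL99

Latitude square 0; −1 → -1, wraps to 9, carry into field.
Latitude field M = 12; −1 → 11 = L.
The longitude characters are unchanged.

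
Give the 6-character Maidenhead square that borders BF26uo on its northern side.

Latitude subsquare o = 14; +1 → 15 = p.
The longitude characters are unchanged.

BF26up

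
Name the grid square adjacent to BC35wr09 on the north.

Latitude extended square 9; +1 → 10, wraps to 0, carry into subsquare.
Latitude subsquare r = 17; +1 → 18 = s.
The longitude characters are unchanged.

BC35ws00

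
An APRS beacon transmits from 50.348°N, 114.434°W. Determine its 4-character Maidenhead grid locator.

Shift to the Maidenhead origin (180°W, 90°S): lon 65.57, lat 140.35.
Field: lon ⌊65.57/20⌋ = 3 → D; lat ⌊140.35/10⌋ = 14 → O.
Square: lon ⌊5.57/2⌋ = 2; lat ⌊0.35/1⌋ = 0.

DO20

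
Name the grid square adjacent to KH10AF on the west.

KH00xf

Longitude subsquare a = 0; −1 → -1, wraps to 23 = x, carry into square.
Longitude square 1; −1 → 0.
The latitude characters are unchanged.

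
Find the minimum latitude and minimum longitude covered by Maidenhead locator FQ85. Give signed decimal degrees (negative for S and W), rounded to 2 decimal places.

75.00, -64.00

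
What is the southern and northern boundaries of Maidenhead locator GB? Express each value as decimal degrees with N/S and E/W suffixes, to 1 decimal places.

80.0° S, 70.0° S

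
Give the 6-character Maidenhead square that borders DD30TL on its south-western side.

DD30sk

Longitude subsquare t = 19; −1 → 18 = s.
Latitude subsquare l = 11; −1 → 10 = k.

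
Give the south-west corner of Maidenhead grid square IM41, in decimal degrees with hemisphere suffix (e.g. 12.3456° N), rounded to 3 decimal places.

31.000° N, 12.000° W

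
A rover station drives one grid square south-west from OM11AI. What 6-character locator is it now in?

OM01xh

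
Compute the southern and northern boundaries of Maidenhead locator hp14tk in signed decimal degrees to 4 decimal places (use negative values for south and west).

64.4167, 64.4583

Field H=7, P=15: +7·20° lon, +15·10° lat → SW at lon -40°, lat 60°.
Square 1, 4: +1·2° lon, +4·1° lat → SW at lon -38°, lat 64°.
Subsquare t=19, k=10: +19·0.0833333° lon, +10·0.0416667° lat → SW at lon -36.4167°, lat 64.4167°.
Cell spans 0.0833333° lon × 0.0416667° lat.
south 64.4167, north 64.4583.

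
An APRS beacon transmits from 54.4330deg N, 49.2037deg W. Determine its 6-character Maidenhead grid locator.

Add 180° to longitude and 90° to latitude: 130.7963, 144.4330.
Field: 130.7963/20 → 6 → G, 144.4330/10 → 14 → O; chars GO.
Square: 10.7963/2 → 5, 4.4330/1 → 4; chars 54.
Subsquare: 0.7963/0.0833333 → 9 → j, 0.4330/0.0416667 → 10 → k; chars jk.

GO54jk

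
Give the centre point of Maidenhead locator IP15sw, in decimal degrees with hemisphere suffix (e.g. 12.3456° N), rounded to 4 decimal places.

65.9375° N, 16.4583° W

Field I=8, P=15: +8·20° lon, +15·10° lat → SW at lon -20°, lat 60°.
Square 1, 5: +1·2° lon, +5·1° lat → SW at lon -18°, lat 65°.
Subsquare s=18, w=22: +18·0.0833333° lon, +22·0.0416667° lat → SW at lon -16.5°, lat 65.9167°.
Cell spans 0.0833333° lon × 0.0416667° lat. Centre is SW corner plus half of each.
latitude 65.9375° N, longitude 16.4583° W.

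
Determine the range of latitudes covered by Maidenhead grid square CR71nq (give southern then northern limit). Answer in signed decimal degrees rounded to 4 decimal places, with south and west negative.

81.6667, 81.7083

Field C=2, R=17: +2·20° lon, +17·10° lat → SW at lon -140°, lat 80°.
Square 7, 1: +7·2° lon, +1·1° lat → SW at lon -126°, lat 81°.
Subsquare n=13, q=16: +13·0.0833333° lon, +16·0.0416667° lat → SW at lon -124.917°, lat 81.6667°.
Cell spans 0.0833333° lon × 0.0416667° lat.
south 81.6667, north 81.7083.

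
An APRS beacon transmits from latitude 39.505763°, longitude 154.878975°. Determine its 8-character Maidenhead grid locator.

Offset from 180°W / 90°S: lon 334.87897°, lat 129.50576°.
Field: 334.87897/20 → 16 → Q, 129.50576/10 → 12 → M; chars QM.
Square: 14.87897/2 → 7, 9.50576/1 → 9; chars 79.
Subsquare: 0.87897/0.0833333 → 10 → k, 0.50576/0.0416667 → 12 → m; chars km.
Extended square: 0.04564/0.00833333 → 5, 0.00576/0.00416667 → 1; chars 51.

QM79km51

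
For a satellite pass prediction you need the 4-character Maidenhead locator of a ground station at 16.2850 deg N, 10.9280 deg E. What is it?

Offset from 180°W / 90°S: lon 190.93°, lat 106.28°.
Field: 190.93/20 → 9 → J, 106.28/10 → 10 → K; chars JK.
Square: 10.93/2 → 5, 6.28/1 → 6; chars 56.

JK56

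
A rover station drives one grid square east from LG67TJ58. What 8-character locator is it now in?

Longitude extended square 5; +1 → 6.
The latitude characters are unchanged.

LG67tj68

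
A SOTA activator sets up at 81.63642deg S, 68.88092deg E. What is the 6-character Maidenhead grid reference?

MA48ki

Add 180° to longitude and 90° to latitude: 248.8809, 8.3636.
Field: lon ⌊248.8809/20⌋ = 12 → M; lat ⌊8.3636/10⌋ = 0 → A.
Square: lon ⌊8.8809/2⌋ = 4; lat ⌊8.3636/1⌋ = 8.
Subsquare: lon ⌊0.8809/0.0833333⌋ = 10 → k; lat ⌊0.3636/0.0416667⌋ = 8 → i.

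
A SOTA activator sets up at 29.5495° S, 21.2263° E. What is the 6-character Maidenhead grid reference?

KG00ok

Shift to the Maidenhead origin (180°W, 90°S): lon 201.2263, lat 60.4505.
Field: lon ⌊201.2263/20⌋ = 10 → K; lat ⌊60.4505/10⌋ = 6 → G.
Square: lon ⌊1.2263/2⌋ = 0; lat ⌊0.4505/1⌋ = 0.
Subsquare: lon ⌊1.2263/0.0833333⌋ = 14 → o; lat ⌊0.4505/0.0416667⌋ = 10 → k.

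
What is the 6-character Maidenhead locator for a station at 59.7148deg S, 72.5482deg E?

MD60gg

Add 180° to longitude and 90° to latitude: 252.5482, 30.2852.
Field: 252.5482/20 → 12 → M, 30.2852/10 → 3 → D; chars MD.
Square: 12.5482/2 → 6, 0.2852/1 → 0; chars 60.
Subsquare: 0.5482/0.0833333 → 6 → g, 0.2852/0.0416667 → 6 → g; chars gg.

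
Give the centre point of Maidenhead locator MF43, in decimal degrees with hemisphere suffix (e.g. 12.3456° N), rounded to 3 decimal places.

Field M=12, F=5: +12·20° lon, +5·10° lat → SW at lon 60°, lat -40°.
Square 4, 3: +4·2° lon, +3·1° lat → SW at lon 68°, lat -37°.
Cell spans 2° lon × 1° lat. Centre is SW corner plus half of each.
latitude 36.500° S, longitude 69.000° E.

36.500° S, 69.000° E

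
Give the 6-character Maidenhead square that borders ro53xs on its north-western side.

Longitude subsquare x = 23; −1 → 22 = w.
Latitude subsquare s = 18; +1 → 19 = t.

RO53wt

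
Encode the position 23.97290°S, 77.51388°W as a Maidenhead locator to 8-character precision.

FG16fa86

Offset from 180°W / 90°S: lon 102.48612°, lat 66.02710°.
Field: lon ⌊102.48612/20⌋ = 5 → F; lat ⌊66.02710/10⌋ = 6 → G.
Square: lon ⌊2.48612/2⌋ = 1; lat ⌊6.02710/1⌋ = 6.
Subsquare: lon ⌊0.48612/0.0833333⌋ = 5 → f; lat ⌊0.02710/0.0416667⌋ = 0 → a.
Extended square: lon ⌊0.06945/0.00833333⌋ = 8; lat ⌊0.02710/0.00416667⌋ = 6.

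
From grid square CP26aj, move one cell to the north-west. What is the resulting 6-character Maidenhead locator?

CP16xk

Longitude subsquare a = 0; −1 → -1, wraps to 23 = x, carry into square.
Longitude square 2; −1 → 1.
Latitude subsquare j = 9; +1 → 10 = k.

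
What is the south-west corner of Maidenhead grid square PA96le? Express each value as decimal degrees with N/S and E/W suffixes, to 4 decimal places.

Field P=15, A=0: +15·20° lon, +0·10° lat → SW at lon 120°, lat -90°.
Square 9, 6: +9·2° lon, +6·1° lat → SW at lon 138°, lat -84°.
Subsquare l=11, e=4: +11·0.0833333° lon, +4·0.0416667° lat → SW at lon 138.917°, lat -83.8333°.
latitude 83.8333° S, longitude 138.9167° E.

83.8333° S, 138.9167° E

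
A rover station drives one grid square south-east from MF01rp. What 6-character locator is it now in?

MF01so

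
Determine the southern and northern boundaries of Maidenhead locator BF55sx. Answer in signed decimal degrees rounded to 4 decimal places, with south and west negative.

Field B=1, F=5: +1·20° lon, +5·10° lat → SW at lon -160°, lat -40°.
Square 5, 5: +5·2° lon, +5·1° lat → SW at lon -150°, lat -35°.
Subsquare s=18, x=23: +18·0.0833333° lon, +23·0.0416667° lat → SW at lon -148.5°, lat -34.0417°.
Cell spans 0.0833333° lon × 0.0416667° lat.
south -34.0417, north -34.0000.

-34.0417, -34.0000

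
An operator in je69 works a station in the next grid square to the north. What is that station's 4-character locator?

JF60

Latitude square 9; +1 → 10, wraps to 0, carry into field.
Latitude field E = 4; +1 → 5 = F.
The longitude characters are unchanged.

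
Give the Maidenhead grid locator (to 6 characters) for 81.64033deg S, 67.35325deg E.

Offset from 180°W / 90°S: lon 247.3533°, lat 8.3597°.
Field: lon ⌊247.3533/20⌋ = 12 → M; lat ⌊8.3597/10⌋ = 0 → A.
Square: lon ⌊7.3533/2⌋ = 3; lat ⌊8.3597/1⌋ = 8.
Subsquare: lon ⌊1.3533/0.0833333⌋ = 16 → q; lat ⌊0.3597/0.0416667⌋ = 8 → i.

MA38qi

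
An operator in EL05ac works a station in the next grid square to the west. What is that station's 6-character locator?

DL95xc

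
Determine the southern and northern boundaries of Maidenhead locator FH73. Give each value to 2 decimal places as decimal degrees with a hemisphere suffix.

17.00° S, 16.00° S

Field F=5, H=7: +5·20° lon, +7·10° lat → SW at lon -80°, lat -20°.
Square 7, 3: +7·2° lon, +3·1° lat → SW at lon -66°, lat -17°.
Cell spans 2° lon × 1° lat.
south 17.00° S, north 16.00° S.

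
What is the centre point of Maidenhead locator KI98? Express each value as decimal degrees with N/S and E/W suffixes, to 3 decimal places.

1.500° S, 39.000° E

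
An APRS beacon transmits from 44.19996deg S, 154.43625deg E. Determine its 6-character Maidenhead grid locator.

QE75ft

Shift to the Maidenhead origin (180°W, 90°S): lon 334.4362, lat 45.8000.
Field (20°×10°, letters A–R): lon ⌊334.4362/20⌋ = 16 → Q; lat ⌊45.8000/10⌋ = 4 → E.
Square (2°×1°, digits 0–9): lon ⌊14.4362/2⌋ = 7; lat ⌊5.8000/1⌋ = 5.
Subsquare (5′×2.5′, letters a–x): lon ⌊0.4362/0.0833333⌋ = 5 → f; lat ⌊0.8000/0.0416667⌋ = 19 → t.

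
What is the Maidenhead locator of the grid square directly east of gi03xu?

GI13au

Longitude subsquare x = 23; +1 → 24, wraps to 0 = a, carry into square.
Longitude square 0; +1 → 1.
The latitude characters are unchanged.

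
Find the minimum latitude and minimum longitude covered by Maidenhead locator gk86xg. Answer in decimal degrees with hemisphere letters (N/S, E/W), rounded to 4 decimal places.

16.2500° N, 42.0833° W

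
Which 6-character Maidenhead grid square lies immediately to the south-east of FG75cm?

FG75dl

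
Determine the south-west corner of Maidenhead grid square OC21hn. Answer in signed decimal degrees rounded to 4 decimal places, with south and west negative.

-68.4583, 104.5833

Field O=14, C=2: +14·20° lon, +2·10° lat → SW at lon 100°, lat -70°.
Square 2, 1: +2·2° lon, +1·1° lat → SW at lon 104°, lat -69°.
Subsquare h=7, n=13: +7·0.0833333° lon, +13·0.0416667° lat → SW at lon 104.583°, lat -68.4583°.
latitude -68.4583, longitude 104.5833.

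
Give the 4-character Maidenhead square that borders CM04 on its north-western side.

BM95

Longitude square 0; −1 → -1, wraps to 9, carry into field.
Longitude field C = 2; −1 → 1 = B.
Latitude square 4; +1 → 5.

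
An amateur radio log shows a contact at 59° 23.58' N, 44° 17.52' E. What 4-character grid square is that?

Offset from 180°W / 90°S: lon 224.29°, lat 149.39°.
Field (20°×10°, letters A–R): 224.29/20 → 11 → L, 149.39/10 → 14 → O; chars LO.
Square (2°×1°, digits 0–9): 4.29/2 → 2, 9.39/1 → 9; chars 29.

LO29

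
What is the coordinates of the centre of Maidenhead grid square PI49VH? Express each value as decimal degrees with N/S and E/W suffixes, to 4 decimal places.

0.6875° S, 129.7917° E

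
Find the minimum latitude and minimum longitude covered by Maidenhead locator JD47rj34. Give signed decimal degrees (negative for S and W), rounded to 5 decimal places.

Field J=9, D=3: +9·20° lon, +3·10° lat → SW at lon 0°, lat -60°.
Square 4, 7: +4·2° lon, +7·1° lat → SW at lon 8°, lat -53°.
Subsquare r=17, j=9: +17·0.0833333° lon, +9·0.0416667° lat → SW at lon 9.41667°, lat -52.625°.
Extended square 3, 4: +3·0.00833333° lon, +4·0.00416667° lat → SW at lon 9.44167°, lat -52.6083°.
latitude -52.60833, longitude 9.44167.

-52.60833, 9.44167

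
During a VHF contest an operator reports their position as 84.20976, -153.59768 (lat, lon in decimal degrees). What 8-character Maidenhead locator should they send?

BR34ef80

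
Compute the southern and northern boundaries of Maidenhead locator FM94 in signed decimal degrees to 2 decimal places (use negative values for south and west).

34.00, 35.00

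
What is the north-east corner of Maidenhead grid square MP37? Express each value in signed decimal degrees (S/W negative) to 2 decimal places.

68.00, 68.00

Field M=12, P=15: +12·20° lon, +15·10° lat → SW at lon 60°, lat 60°.
Square 3, 7: +3·2° lon, +7·1° lat → SW at lon 66°, lat 67°.
Cell spans 2° lon × 1° lat. NE corner is SW corner plus one full cell.
latitude 68.00, longitude 68.00.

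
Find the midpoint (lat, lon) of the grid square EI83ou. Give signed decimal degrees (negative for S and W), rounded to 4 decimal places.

Field E=4, I=8: +4·20° lon, +8·10° lat → SW at lon -100°, lat -10°.
Square 8, 3: +8·2° lon, +3·1° lat → SW at lon -84°, lat -7°.
Subsquare o=14, u=20: +14·0.0833333° lon, +20·0.0416667° lat → SW at lon -82.8333°, lat -6.16667°.
Cell spans 0.0833333° lon × 0.0416667° lat. Centre is SW corner plus half of each.
latitude -6.1458, longitude -82.7917.

-6.1458, -82.7917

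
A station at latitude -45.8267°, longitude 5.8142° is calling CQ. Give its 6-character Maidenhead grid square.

JE24ve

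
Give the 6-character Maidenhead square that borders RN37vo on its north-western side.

Longitude subsquare v = 21; −1 → 20 = u.
Latitude subsquare o = 14; +1 → 15 = p.

RN37up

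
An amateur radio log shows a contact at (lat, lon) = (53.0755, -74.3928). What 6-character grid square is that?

FO23tb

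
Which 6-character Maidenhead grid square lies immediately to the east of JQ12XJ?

JQ22aj

Longitude subsquare x = 23; +1 → 24, wraps to 0 = a, carry into square.
Longitude square 1; +1 → 2.
The latitude characters are unchanged.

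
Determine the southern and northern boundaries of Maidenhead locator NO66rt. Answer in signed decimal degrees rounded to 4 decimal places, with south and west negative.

56.7917, 56.8333

Field N=13, O=14: +13·20° lon, +14·10° lat → SW at lon 80°, lat 50°.
Square 6, 6: +6·2° lon, +6·1° lat → SW at lon 92°, lat 56°.
Subsquare r=17, t=19: +17·0.0833333° lon, +19·0.0416667° lat → SW at lon 93.4167°, lat 56.7917°.
Cell spans 0.0833333° lon × 0.0416667° lat.
south 56.7917, north 56.8333.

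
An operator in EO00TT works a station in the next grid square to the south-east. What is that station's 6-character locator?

EO00us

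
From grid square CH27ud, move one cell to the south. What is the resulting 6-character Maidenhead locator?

Latitude subsquare d = 3; −1 → 2 = c.
The longitude characters are unchanged.

CH27uc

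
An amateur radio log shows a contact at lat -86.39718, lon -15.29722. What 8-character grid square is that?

Shift to the Maidenhead origin (180°W, 90°S): lon 164.70278, lat 3.60282.
Field (20°×10°, letters A–R): lon ⌊164.70278/20⌋ = 8 → I; lat ⌊3.60282/10⌋ = 0 → A.
Square (2°×1°, digits 0–9): lon ⌊4.70278/2⌋ = 2; lat ⌊3.60282/1⌋ = 3.
Subsquare (5′×2.5′, letters a–x): lon ⌊0.70278/0.0833333⌋ = 8 → i; lat ⌊0.60282/0.0416667⌋ = 14 → o.
Extended square (30″×15″, digits 0–9): lon ⌊0.03611/0.00833333⌋ = 4; lat ⌊0.01949/0.00416667⌋ = 4.

IA23io44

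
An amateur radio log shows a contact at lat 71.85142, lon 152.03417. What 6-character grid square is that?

QQ61au

Offset from 180°W / 90°S: lon 332.0342°, lat 161.8514°.
Field: 332.0342/20 → 16 → Q, 161.8514/10 → 16 → Q; chars QQ.
Square: 12.0342/2 → 6, 1.8514/1 → 1; chars 61.
Subsquare: 0.0342/0.0833333 → 0 → a, 0.8514/0.0416667 → 20 → u; chars au.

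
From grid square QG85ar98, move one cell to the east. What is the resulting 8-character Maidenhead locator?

Longitude extended square 9; +1 → 10, wraps to 0, carry into subsquare.
Longitude subsquare a = 0; +1 → 1 = b.
The latitude characters are unchanged.

QG85br08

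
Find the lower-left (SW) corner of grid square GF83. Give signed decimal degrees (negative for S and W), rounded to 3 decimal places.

-37.000, -44.000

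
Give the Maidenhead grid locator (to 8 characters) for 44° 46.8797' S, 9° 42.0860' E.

JE45uf42

Add 180° to longitude and 90° to latitude: 189.70143, 45.21867.
Field: 189.70143/20 → 9 → J, 45.21867/10 → 4 → E; chars JE.
Square: 9.70143/2 → 4, 5.21867/1 → 5; chars 45.
Subsquare: 1.70143/0.0833333 → 20 → u, 0.21867/0.0416667 → 5 → f; chars uf.
Extended square: 0.03477/0.00833333 → 4, 0.01034/0.00416667 → 2; chars 42.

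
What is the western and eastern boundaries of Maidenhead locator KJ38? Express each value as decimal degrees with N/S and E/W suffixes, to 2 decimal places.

Field K=10, J=9: +10·20° lon, +9·10° lat → SW at lon 20°, lat 0°.
Square 3, 8: +3·2° lon, +8·1° lat → SW at lon 26°, lat 8°.
Cell spans 2° lon × 1° lat.
west 26.00° E, east 28.00° E.

26.00° E, 28.00° E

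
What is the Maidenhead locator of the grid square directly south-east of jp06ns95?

JP06os04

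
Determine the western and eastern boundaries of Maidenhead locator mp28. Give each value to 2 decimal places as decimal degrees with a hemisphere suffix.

Field M=12, P=15: +12·20° lon, +15·10° lat → SW at lon 60°, lat 60°.
Square 2, 8: +2·2° lon, +8·1° lat → SW at lon 64°, lat 68°.
Cell spans 2° lon × 1° lat.
west 64.00° E, east 66.00° E.

64.00° E, 66.00° E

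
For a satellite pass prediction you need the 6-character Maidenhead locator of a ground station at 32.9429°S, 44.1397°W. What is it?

GF77wb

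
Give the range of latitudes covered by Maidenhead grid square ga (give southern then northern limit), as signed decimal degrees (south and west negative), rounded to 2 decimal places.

Field G=6, A=0: +6·20° lon, +0·10° lat → SW at lon -60°, lat -90°.
Cell spans 20° lon × 10° lat.
south -90.00, north -80.00.

-90.00, -80.00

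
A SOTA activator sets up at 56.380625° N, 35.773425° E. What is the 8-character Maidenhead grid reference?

KO76vj21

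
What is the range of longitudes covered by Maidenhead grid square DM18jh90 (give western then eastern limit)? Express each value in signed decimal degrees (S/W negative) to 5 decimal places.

-117.17500, -117.16667

Field D=3, M=12: +3·20° lon, +12·10° lat → SW at lon -120°, lat 30°.
Square 1, 8: +1·2° lon, +8·1° lat → SW at lon -118°, lat 38°.
Subsquare j=9, h=7: +9·0.0833333° lon, +7·0.0416667° lat → SW at lon -117.25°, lat 38.2917°.
Extended square 9, 0: +9·0.00833333° lon, +0·0.00416667° lat → SW at lon -117.175°, lat 38.2917°.
Cell spans 0.00833333° lon × 0.00416667° lat.
west -117.17500, east -117.16667.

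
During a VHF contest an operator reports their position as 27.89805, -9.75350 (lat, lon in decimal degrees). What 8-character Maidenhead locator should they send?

Add 180° to longitude and 90° to latitude: 170.24650, 117.89805.
Field: 170.24650/20 → 8 → I, 117.89805/10 → 11 → L; chars IL.
Square: 10.24650/2 → 5, 7.89805/1 → 7; chars 57.
Subsquare: 0.24650/0.0833333 → 2 → c, 0.89805/0.0416667 → 21 → v; chars cv.
Extended square: 0.07983/0.00833333 → 9, 0.02305/0.00416667 → 5; chars 95.

IL57cv95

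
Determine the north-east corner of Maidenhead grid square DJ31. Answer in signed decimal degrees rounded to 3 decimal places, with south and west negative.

Field D=3, J=9: +3·20° lon, +9·10° lat → SW at lon -120°, lat 0°.
Square 3, 1: +3·2° lon, +1·1° lat → SW at lon -114°, lat 1°.
Cell spans 2° lon × 1° lat. NE corner is SW corner plus one full cell.
latitude 2.000, longitude -112.000.

2.000, -112.000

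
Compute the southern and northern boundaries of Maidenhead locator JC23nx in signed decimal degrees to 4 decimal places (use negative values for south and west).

-66.0417, -66.0000

Field J=9, C=2: +9·20° lon, +2·10° lat → SW at lon 0°, lat -70°.
Square 2, 3: +2·2° lon, +3·1° lat → SW at lon 4°, lat -67°.
Subsquare n=13, x=23: +13·0.0833333° lon, +23·0.0416667° lat → SW at lon 5.08333°, lat -66.0417°.
Cell spans 0.0833333° lon × 0.0416667° lat.
south -66.0417, north -66.0000.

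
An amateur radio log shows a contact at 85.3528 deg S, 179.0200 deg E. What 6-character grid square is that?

RA94mp

Shift to the Maidenhead origin (180°W, 90°S): lon 359.0200, lat 4.6472.
Field (20°×10°, letters A–R): 359.0200/20 → 17 → R, 4.6472/10 → 0 → A; chars RA.
Square (2°×1°, digits 0–9): 19.0200/2 → 9, 4.6472/1 → 4; chars 94.
Subsquare (5′×2.5′, letters a–x): 1.0200/0.0833333 → 12 → m, 0.6472/0.0416667 → 15 → p; chars mp.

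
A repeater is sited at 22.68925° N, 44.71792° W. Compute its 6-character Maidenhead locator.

Shift to the Maidenhead origin (180°W, 90°S): lon 135.2821, lat 112.6893.
Field: lon ⌊135.2821/20⌋ = 6 → G; lat ⌊112.6893/10⌋ = 11 → L.
Square: lon ⌊15.2821/2⌋ = 7; lat ⌊2.6893/1⌋ = 2.
Subsquare: lon ⌊1.2821/0.0833333⌋ = 15 → p; lat ⌊0.6893/0.0416667⌋ = 16 → q.

GL72pq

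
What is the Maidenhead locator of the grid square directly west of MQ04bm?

Longitude subsquare b = 1; −1 → 0 = a.
The latitude characters are unchanged.

MQ04am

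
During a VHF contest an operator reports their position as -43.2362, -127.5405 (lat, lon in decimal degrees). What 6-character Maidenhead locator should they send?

CE66fs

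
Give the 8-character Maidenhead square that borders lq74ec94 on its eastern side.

LQ74fc04

Longitude extended square 9; +1 → 10, wraps to 0, carry into subsquare.
Longitude subsquare e = 4; +1 → 5 = f.
The latitude characters are unchanged.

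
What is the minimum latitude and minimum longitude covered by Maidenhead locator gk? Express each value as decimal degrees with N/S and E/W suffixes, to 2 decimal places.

10.00° N, 60.00° W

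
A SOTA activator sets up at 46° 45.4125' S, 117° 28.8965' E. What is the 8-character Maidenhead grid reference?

OE83rf78

Add 180° to longitude and 90° to latitude: 297.48161, 43.24312.
Field: 297.48161/20 → 14 → O, 43.24312/10 → 4 → E; chars OE.
Square: 17.48161/2 → 8, 3.24312/1 → 3; chars 83.
Subsquare: 1.48161/0.0833333 → 17 → r, 0.24312/0.0416667 → 5 → f; chars rf.
Extended square: 0.06494/0.00833333 → 7, 0.03479/0.00416667 → 8; chars 78.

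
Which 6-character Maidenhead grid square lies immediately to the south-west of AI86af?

Longitude subsquare a = 0; −1 → -1, wraps to 23 = x, carry into square.
Longitude square 8; −1 → 7.
Latitude subsquare f = 5; −1 → 4 = e.

AI76xe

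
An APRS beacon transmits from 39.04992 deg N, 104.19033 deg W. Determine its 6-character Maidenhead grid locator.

DM79vb

Offset from 180°W / 90°S: lon 75.8097°, lat 129.0499°.
Field: lon ⌊75.8097/20⌋ = 3 → D; lat ⌊129.0499/10⌋ = 12 → M.
Square: lon ⌊15.8097/2⌋ = 7; lat ⌊9.0499/1⌋ = 9.
Subsquare: lon ⌊1.8097/0.0833333⌋ = 21 → v; lat ⌊0.0499/0.0416667⌋ = 1 → b.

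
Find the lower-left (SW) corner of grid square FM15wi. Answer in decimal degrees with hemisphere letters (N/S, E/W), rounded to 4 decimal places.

Field F=5, M=12: +5·20° lon, +12·10° lat → SW at lon -80°, lat 30°.
Square 1, 5: +1·2° lon, +5·1° lat → SW at lon -78°, lat 35°.
Subsquare w=22, i=8: +22·0.0833333° lon, +8·0.0416667° lat → SW at lon -76.1667°, lat 35.3333°.
latitude 35.3333° N, longitude 76.1667° W.

35.3333° N, 76.1667° W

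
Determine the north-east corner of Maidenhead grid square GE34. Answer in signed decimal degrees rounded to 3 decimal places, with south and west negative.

-45.000, -52.000

Field G=6, E=4: +6·20° lon, +4·10° lat → SW at lon -60°, lat -50°.
Square 3, 4: +3·2° lon, +4·1° lat → SW at lon -54°, lat -46°.
Cell spans 2° lon × 1° lat. NE corner is SW corner plus one full cell.
latitude -45.000, longitude -52.000.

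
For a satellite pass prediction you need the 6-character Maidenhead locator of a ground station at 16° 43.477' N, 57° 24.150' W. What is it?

Shift to the Maidenhead origin (180°W, 90°S): lon 122.5975, lat 106.7246.
Field: lon ⌊122.5975/20⌋ = 6 → G; lat ⌊106.7246/10⌋ = 10 → K.
Square: lon ⌊2.5975/2⌋ = 1; lat ⌊6.7246/1⌋ = 6.
Subsquare: lon ⌊0.5975/0.0833333⌋ = 7 → h; lat ⌊0.7246/0.0416667⌋ = 17 → r.

GK16hr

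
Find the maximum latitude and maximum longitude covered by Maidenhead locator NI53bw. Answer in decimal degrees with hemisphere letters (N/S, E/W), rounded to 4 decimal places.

6.0417° S, 90.1667° E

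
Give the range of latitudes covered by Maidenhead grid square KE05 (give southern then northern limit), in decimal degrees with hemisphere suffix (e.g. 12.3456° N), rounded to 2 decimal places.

Field K=10, E=4: +10·20° lon, +4·10° lat → SW at lon 20°, lat -50°.
Square 0, 5: +0·2° lon, +5·1° lat → SW at lon 20°, lat -45°.
Cell spans 2° lon × 1° lat.
south 45.00° S, north 44.00° S.

45.00° S, 44.00° S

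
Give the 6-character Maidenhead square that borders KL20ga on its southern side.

KK29gx

Latitude subsquare a = 0; −1 → -1, wraps to 23 = x, carry into square.
Latitude square 0; −1 → -1, wraps to 9, carry into field.
Latitude field L = 11; −1 → 10 = K.
The longitude characters are unchanged.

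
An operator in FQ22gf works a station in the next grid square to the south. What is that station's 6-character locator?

FQ22ge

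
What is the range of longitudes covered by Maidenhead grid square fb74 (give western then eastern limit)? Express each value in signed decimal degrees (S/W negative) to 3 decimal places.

Field F=5, B=1: +5·20° lon, +1·10° lat → SW at lon -80°, lat -80°.
Square 7, 4: +7·2° lon, +4·1° lat → SW at lon -66°, lat -76°.
Cell spans 2° lon × 1° lat.
west -66.000, east -64.000.

-66.000, -64.000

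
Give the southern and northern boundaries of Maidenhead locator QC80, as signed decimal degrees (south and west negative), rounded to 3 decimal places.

-70.000, -69.000

Field Q=16, C=2: +16·20° lon, +2·10° lat → SW at lon 140°, lat -70°.
Square 8, 0: +8·2° lon, +0·1° lat → SW at lon 156°, lat -70°.
Cell spans 2° lon × 1° lat.
south -70.000, north -69.000.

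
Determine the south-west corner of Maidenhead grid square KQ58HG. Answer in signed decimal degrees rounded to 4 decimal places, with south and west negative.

78.2500, 30.5833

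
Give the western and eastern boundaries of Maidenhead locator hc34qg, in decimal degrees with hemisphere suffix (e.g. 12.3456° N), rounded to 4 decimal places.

32.6667° W, 32.5833° W

Field H=7, C=2: +7·20° lon, +2·10° lat → SW at lon -40°, lat -70°.
Square 3, 4: +3·2° lon, +4·1° lat → SW at lon -34°, lat -66°.
Subsquare q=16, g=6: +16·0.0833333° lon, +6·0.0416667° lat → SW at lon -32.6667°, lat -65.75°.
Cell spans 0.0833333° lon × 0.0416667° lat.
west 32.6667° W, east 32.5833° W.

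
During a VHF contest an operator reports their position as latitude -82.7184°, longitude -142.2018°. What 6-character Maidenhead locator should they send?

BA87vg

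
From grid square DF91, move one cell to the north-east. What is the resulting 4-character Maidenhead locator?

EF02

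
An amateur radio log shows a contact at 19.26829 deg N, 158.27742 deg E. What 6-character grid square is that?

QK99dg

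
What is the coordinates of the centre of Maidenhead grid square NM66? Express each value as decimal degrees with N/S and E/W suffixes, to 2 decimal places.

Field N=13, M=12: +13·20° lon, +12·10° lat → SW at lon 80°, lat 30°.
Square 6, 6: +6·2° lon, +6·1° lat → SW at lon 92°, lat 36°.
Cell spans 2° lon × 1° lat. Centre is SW corner plus half of each.
latitude 36.50° N, longitude 93.00° E.

36.50° N, 93.00° E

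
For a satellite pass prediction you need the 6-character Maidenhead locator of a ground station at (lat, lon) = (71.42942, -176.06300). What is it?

Offset from 180°W / 90°S: lon 3.9370°, lat 161.4294°.
Field: lon ⌊3.9370/20⌋ = 0 → A; lat ⌊161.4294/10⌋ = 16 → Q.
Square: lon ⌊3.9370/2⌋ = 1; lat ⌊1.4294/1⌋ = 1.
Subsquare: lon ⌊1.9370/0.0833333⌋ = 23 → x; lat ⌊0.4294/0.0416667⌋ = 10 → k.

AQ11xk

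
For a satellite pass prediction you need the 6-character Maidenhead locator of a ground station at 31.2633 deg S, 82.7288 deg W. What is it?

Add 180° to longitude and 90° to latitude: 97.2712, 58.7367.
Field: lon ⌊97.2712/20⌋ = 4 → E; lat ⌊58.7367/10⌋ = 5 → F.
Square: lon ⌊17.2712/2⌋ = 8; lat ⌊8.7367/1⌋ = 8.
Subsquare: lon ⌊1.2712/0.0833333⌋ = 15 → p; lat ⌊0.7367/0.0416667⌋ = 17 → r.

EF88pr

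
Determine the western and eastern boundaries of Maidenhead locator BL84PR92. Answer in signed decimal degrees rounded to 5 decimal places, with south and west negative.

-142.67500, -142.66667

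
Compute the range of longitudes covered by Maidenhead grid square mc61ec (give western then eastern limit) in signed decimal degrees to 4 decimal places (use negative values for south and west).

Field M=12, C=2: +12·20° lon, +2·10° lat → SW at lon 60°, lat -70°.
Square 6, 1: +6·2° lon, +1·1° lat → SW at lon 72°, lat -69°.
Subsquare e=4, c=2: +4·0.0833333° lon, +2·0.0416667° lat → SW at lon 72.3333°, lat -68.9167°.
Cell spans 0.0833333° lon × 0.0416667° lat.
west 72.3333, east 72.4167.

72.3333, 72.4167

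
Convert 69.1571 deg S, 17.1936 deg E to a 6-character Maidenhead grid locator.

JC80ou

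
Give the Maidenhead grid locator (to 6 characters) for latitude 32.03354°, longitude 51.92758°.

LM52xa

Add 180° to longitude and 90° to latitude: 231.9276, 122.0335.
Field (20°×10°, letters A–R): lon ⌊231.9276/20⌋ = 11 → L; lat ⌊122.0335/10⌋ = 12 → M.
Square (2°×1°, digits 0–9): lon ⌊11.9276/2⌋ = 5; lat ⌊2.0335/1⌋ = 2.
Subsquare (5′×2.5′, letters a–x): lon ⌊1.9276/0.0833333⌋ = 23 → x; lat ⌊0.0335/0.0416667⌋ = 0 → a.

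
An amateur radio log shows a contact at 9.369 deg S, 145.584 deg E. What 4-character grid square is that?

QI20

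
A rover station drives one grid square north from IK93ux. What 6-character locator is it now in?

Latitude subsquare x = 23; +1 → 24, wraps to 0 = a, carry into square.
Latitude square 3; +1 → 4.
The longitude characters are unchanged.

IK94ua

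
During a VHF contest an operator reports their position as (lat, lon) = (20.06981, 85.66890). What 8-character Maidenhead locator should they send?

NL20ub06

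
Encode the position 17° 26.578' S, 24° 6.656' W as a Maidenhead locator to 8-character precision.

HH72wn63

Shift to the Maidenhead origin (180°W, 90°S): lon 155.88907, lat 72.55703.
Field: lon ⌊155.88907/20⌋ = 7 → H; lat ⌊72.55703/10⌋ = 7 → H.
Square: lon ⌊15.88907/2⌋ = 7; lat ⌊2.55703/1⌋ = 2.
Subsquare: lon ⌊1.88907/0.0833333⌋ = 22 → w; lat ⌊0.55703/0.0416667⌋ = 13 → n.
Extended square: lon ⌊0.05573/0.00833333⌋ = 6; lat ⌊0.01537/0.00416667⌋ = 3.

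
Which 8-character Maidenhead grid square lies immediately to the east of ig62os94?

Longitude extended square 9; +1 → 10, wraps to 0, carry into subsquare.
Longitude subsquare o = 14; +1 → 15 = p.
The latitude characters are unchanged.

IG62ps04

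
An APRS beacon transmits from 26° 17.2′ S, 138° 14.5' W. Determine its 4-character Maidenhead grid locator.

CG03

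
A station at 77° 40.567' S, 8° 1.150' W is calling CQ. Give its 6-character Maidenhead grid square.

IB52xh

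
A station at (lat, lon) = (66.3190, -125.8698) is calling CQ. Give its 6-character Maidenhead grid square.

CP76bh

Shift to the Maidenhead origin (180°W, 90°S): lon 54.1302, lat 156.3190.
Field: lon ⌊54.1302/20⌋ = 2 → C; lat ⌊156.3190/10⌋ = 15 → P.
Square: lon ⌊14.1302/2⌋ = 7; lat ⌊6.3190/1⌋ = 6.
Subsquare: lon ⌊0.1302/0.0833333⌋ = 1 → b; lat ⌊0.3190/0.0416667⌋ = 7 → h.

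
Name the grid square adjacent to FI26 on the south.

Latitude square 6; −1 → 5.
The longitude characters are unchanged.

FI25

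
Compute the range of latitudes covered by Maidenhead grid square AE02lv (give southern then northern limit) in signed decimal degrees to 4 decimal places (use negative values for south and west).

Field A=0, E=4: +0·20° lon, +4·10° lat → SW at lon -180°, lat -50°.
Square 0, 2: +0·2° lon, +2·1° lat → SW at lon -180°, lat -48°.
Subsquare l=11, v=21: +11·0.0833333° lon, +21·0.0416667° lat → SW at lon -179.083°, lat -47.125°.
Cell spans 0.0833333° lon × 0.0416667° lat.
south -47.1250, north -47.0833.

-47.1250, -47.0833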